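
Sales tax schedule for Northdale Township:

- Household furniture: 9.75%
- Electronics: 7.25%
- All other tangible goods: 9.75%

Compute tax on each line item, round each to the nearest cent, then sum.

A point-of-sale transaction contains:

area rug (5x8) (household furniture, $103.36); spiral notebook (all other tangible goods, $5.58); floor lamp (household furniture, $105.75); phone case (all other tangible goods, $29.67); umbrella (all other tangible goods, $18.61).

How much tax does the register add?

$25.63

Area rug (5x8) $103.36: household furniture → 9.75% → $10.08
Spiral notebook $5.58: all other tangible goods → 9.75% → $0.54
Floor lamp $105.75: household furniture → 9.75% → $10.31
Phone case $29.67: all other tangible goods → 9.75% → $2.89
Umbrella $18.61: all other tangible goods → 9.75% → $1.81
Total tax = $10.08 + $0.54 + $10.31 + $2.89 + $1.81 = $25.63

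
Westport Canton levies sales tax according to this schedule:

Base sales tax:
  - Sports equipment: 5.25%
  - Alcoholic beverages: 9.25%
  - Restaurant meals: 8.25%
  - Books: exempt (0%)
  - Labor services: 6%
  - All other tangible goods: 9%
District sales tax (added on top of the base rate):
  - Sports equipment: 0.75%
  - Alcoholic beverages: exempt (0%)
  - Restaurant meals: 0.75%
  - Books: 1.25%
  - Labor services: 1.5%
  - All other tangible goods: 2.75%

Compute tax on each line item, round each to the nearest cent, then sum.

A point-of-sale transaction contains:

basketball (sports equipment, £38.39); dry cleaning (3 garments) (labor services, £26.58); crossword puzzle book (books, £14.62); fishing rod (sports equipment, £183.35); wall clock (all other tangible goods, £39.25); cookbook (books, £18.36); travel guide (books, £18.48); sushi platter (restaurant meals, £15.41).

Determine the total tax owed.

£21.93

Basketball £38.39: sports equipment → 5.25% + 0.75% district = 6% → £2.30
Dry cleaning (3 garments) £26.58: labor services → 6% + 1.5% district = 7.5% → £1.99
Crossword puzzle book £14.62: books → 0% + 1.25% district = 1.25% → £0.18
Fishing rod £183.35: sports equipment → 5.25% + 0.75% district = 6% → £11.00
Wall clock £39.25: all other tangible goods → 9% + 2.75% district = 11.75% → £4.61
Cookbook £18.36: books → 0% + 1.25% district = 1.25% → £0.23
Travel guide £18.48: books → 0% + 1.25% district = 1.25% → £0.23
Sushi platter £15.41: restaurant meals → 8.25% + 0.75% district = 9% → £1.39
Total tax = £2.30 + £1.99 + £0.18 + £11.00 + £4.61 + £0.23 + £0.23 + £1.39 = £21.93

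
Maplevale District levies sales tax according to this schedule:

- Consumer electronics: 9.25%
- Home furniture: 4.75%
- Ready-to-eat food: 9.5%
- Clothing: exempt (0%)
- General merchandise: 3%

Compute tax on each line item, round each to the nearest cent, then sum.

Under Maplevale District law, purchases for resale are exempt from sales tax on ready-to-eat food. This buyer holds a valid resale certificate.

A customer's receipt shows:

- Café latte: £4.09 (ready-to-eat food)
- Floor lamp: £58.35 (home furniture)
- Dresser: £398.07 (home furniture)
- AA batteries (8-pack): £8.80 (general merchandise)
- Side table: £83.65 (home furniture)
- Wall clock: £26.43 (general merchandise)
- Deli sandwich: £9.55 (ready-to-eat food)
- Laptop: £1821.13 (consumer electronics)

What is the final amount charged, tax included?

£2605.22

Café latte £4.09: ready-to-eat food, buyer-exempt → 0% → £0.00
Floor lamp £58.35: home furniture → 4.75% → £2.77
Dresser £398.07: home furniture → 4.75% → £18.91
AA batteries (8-pack) £8.80: general merchandise → 3% → £0.26
Side table £83.65: home furniture → 4.75% → £3.97
Wall clock £26.43: general merchandise → 3% → £0.79
Deli sandwich £9.55: ready-to-eat food, buyer-exempt → 0% → £0.00
Laptop £1821.13: consumer electronics → 9.25% → £168.45
Subtotal = £2410.07; tax = £195.15; total due = £2605.22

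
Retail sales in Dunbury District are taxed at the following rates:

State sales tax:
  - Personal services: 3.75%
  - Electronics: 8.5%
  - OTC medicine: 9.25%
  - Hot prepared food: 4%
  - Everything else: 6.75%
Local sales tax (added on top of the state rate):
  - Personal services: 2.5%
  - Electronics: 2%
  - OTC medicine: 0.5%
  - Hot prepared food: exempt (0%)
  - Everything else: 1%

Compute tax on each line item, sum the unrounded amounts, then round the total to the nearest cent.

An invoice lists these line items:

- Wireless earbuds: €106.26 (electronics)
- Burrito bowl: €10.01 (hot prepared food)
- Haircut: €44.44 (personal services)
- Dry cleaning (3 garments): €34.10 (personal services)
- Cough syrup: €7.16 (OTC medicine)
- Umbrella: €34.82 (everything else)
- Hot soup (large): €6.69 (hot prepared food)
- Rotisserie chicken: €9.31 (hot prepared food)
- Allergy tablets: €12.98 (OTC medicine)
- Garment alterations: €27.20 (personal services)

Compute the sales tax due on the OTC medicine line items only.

€1.96

Cough syrup €7.16: OTC medicine → 9.25% + 0.5% local = 9.75% → €0.6981
Allergy tablets €12.98: OTC medicine → 9.25% + 0.5% local = 9.75% → €1.26555
Tax on OTC medicine: unrounded sum = €1.96365 → €1.96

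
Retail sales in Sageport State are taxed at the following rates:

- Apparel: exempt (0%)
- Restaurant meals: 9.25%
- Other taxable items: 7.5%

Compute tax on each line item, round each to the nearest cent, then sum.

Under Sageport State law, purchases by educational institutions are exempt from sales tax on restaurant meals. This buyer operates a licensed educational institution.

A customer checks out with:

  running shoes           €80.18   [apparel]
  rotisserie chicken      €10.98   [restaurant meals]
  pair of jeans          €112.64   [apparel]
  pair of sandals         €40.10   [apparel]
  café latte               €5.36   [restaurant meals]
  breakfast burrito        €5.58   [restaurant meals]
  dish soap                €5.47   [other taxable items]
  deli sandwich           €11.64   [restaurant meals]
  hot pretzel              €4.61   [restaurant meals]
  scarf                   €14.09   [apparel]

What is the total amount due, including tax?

Running shoes €80.18: apparel → 0% → €0.00
Rotisserie chicken €10.98: restaurant meals, buyer-exempt → 0% → €0.00
Pair of jeans €112.64: apparel → 0% → €0.00
Pair of sandals €40.10: apparel → 0% → €0.00
Café latte €5.36: restaurant meals, buyer-exempt → 0% → €0.00
Breakfast burrito €5.58: restaurant meals, buyer-exempt → 0% → €0.00
Dish soap €5.47: other taxable items → 7.5% → €0.41
Deli sandwich €11.64: restaurant meals, buyer-exempt → 0% → €0.00
Hot pretzel €4.61: restaurant meals, buyer-exempt → 0% → €0.00
Scarf €14.09: apparel → 0% → €0.00
Subtotal = €290.65; tax = €0.41; total due = €291.06

€291.06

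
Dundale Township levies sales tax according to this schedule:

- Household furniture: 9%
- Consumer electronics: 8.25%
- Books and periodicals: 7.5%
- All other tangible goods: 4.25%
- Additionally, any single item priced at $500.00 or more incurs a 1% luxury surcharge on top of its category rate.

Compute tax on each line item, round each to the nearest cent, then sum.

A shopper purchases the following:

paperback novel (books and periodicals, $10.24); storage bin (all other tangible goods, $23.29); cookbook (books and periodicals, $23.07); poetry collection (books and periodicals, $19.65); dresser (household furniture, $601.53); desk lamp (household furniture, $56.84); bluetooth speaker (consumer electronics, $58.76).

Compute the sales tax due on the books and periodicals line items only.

Paperback novel $10.24: books and periodicals → 7.5% → $0.77
Cookbook $23.07: books and periodicals → 7.5% → $1.73
Poetry collection $19.65: books and periodicals → 7.5% → $1.47
Tax on books and periodicals = $0.77 + $1.73 + $1.47 = $3.97

$3.97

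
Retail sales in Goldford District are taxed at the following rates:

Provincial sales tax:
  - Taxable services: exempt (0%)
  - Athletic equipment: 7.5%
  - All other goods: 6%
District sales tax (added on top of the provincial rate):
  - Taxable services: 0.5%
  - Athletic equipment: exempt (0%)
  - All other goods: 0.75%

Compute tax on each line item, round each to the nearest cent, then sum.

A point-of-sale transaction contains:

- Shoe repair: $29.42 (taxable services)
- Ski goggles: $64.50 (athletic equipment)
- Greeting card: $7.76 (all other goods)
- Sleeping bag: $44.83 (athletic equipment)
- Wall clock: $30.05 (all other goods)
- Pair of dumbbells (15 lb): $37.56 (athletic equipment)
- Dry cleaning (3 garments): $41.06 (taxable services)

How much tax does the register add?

$13.93

Shoe repair $29.42: taxable services → 0% + 0.5% district = 0.5% → $0.15
Ski goggles $64.50: athletic equipment → 7.5% + 0% district = 7.5% → $4.84
Greeting card $7.76: all other goods → 6% + 0.75% district = 6.75% → $0.52
Sleeping bag $44.83: athletic equipment → 7.5% + 0% district = 7.5% → $3.36
Wall clock $30.05: all other goods → 6% + 0.75% district = 6.75% → $2.03
Pair of dumbbells (15 lb) $37.56: athletic equipment → 7.5% + 0% district = 7.5% → $2.82
Dry cleaning (3 garments) $41.06: taxable services → 0% + 0.5% district = 0.5% → $0.21
Total tax = $0.15 + $4.84 + $0.52 + $3.36 + $2.03 + $2.82 + $0.21 = $13.93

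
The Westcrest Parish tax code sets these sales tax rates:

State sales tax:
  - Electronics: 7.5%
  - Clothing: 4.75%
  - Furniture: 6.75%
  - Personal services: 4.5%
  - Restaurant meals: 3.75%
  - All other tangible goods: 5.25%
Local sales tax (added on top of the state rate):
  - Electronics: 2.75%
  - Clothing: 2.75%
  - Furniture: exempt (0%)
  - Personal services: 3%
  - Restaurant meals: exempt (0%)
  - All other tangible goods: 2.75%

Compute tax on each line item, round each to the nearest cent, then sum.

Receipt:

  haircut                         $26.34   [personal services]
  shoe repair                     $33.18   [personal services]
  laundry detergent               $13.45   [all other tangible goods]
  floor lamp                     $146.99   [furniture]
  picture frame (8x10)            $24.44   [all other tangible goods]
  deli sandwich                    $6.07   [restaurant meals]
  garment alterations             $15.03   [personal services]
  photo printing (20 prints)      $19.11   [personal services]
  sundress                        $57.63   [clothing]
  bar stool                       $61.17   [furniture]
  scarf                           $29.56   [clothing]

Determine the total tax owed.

$30.89

Haircut $26.34: personal services → 4.5% + 3% local = 7.5% → $1.98
Shoe repair $33.18: personal services → 4.5% + 3% local = 7.5% → $2.49
Laundry detergent $13.45: all other tangible goods → 5.25% + 2.75% local = 8% → $1.08
Floor lamp $146.99: furniture → 6.75% + 0% local = 6.75% → $9.92
Picture frame (8x10) $24.44: all other tangible goods → 5.25% + 2.75% local = 8% → $1.96
Deli sandwich $6.07: restaurant meals → 3.75% + 0% local = 3.75% → $0.23
Garment alterations $15.03: personal services → 4.5% + 3% local = 7.5% → $1.13
Photo printing (20 prints) $19.11: personal services → 4.5% + 3% local = 7.5% → $1.43
Sundress $57.63: clothing → 4.75% + 2.75% local = 7.5% → $4.32
Bar stool $61.17: furniture → 6.75% + 0% local = 6.75% → $4.13
Scarf $29.56: clothing → 4.75% + 2.75% local = 7.5% → $2.22
Total tax = $1.98 + $2.49 + $1.08 + $9.92 + $1.96 + $0.23 + $1.13 + $1.43 + $4.32 + $4.13 + $2.22 = $30.89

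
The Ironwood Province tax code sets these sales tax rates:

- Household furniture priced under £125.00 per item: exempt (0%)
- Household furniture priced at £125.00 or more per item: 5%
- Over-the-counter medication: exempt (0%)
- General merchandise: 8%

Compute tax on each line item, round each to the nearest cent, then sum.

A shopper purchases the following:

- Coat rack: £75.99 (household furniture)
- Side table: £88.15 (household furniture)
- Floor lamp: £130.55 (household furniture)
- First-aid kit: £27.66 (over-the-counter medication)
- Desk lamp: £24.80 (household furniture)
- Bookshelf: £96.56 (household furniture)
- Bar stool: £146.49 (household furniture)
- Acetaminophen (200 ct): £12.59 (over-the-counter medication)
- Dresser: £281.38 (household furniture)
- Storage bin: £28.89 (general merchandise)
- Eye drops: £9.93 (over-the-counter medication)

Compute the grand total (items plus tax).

Coat rack £75.99: household furniture, under £125.00 → 0% → £0.00
Side table £88.15: household furniture, under £125.00 → 0% → £0.00
Floor lamp £130.55: household furniture, £125.00 or more → 5% → £6.53
First-aid kit £27.66: over-the-counter medication → 0% → £0.00
Desk lamp £24.80: household furniture, under £125.00 → 0% → £0.00
Bookshelf £96.56: household furniture, under £125.00 → 0% → £0.00
Bar stool £146.49: household furniture, £125.00 or more → 5% → £7.32
Acetaminophen (200 ct) £12.59: over-the-counter medication → 0% → £0.00
Dresser £281.38: household furniture, £125.00 or more → 5% → £14.07
Storage bin £28.89: general merchandise → 8% → £2.31
Eye drops £9.93: over-the-counter medication → 0% → £0.00
Subtotal = £922.99; tax = £30.23; total due = £953.22

£953.22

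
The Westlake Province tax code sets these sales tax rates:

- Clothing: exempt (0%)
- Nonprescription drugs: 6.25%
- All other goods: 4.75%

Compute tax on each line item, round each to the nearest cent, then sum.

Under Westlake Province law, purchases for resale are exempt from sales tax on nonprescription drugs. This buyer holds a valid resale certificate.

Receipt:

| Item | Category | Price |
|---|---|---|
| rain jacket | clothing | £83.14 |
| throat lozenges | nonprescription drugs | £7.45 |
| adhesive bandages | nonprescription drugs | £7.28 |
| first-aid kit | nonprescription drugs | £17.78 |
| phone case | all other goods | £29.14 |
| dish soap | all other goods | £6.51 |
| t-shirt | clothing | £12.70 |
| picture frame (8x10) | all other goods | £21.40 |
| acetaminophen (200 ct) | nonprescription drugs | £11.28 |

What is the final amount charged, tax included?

Rain jacket £83.14: clothing → 0% → £0.00
Throat lozenges £7.45: nonprescription drugs, buyer-exempt → 0% → £0.00
Adhesive bandages £7.28: nonprescription drugs, buyer-exempt → 0% → £0.00
First-aid kit £17.78: nonprescription drugs, buyer-exempt → 0% → £0.00
Phone case £29.14: all other goods → 4.75% → £1.38
Dish soap £6.51: all other goods → 4.75% → £0.31
T-shirt £12.70: clothing → 0% → £0.00
Picture frame (8x10) £21.40: all other goods → 4.75% → £1.02
Acetaminophen (200 ct) £11.28: nonprescription drugs, buyer-exempt → 0% → £0.00
Subtotal = £196.68; tax = £2.71; total due = £199.39

£199.39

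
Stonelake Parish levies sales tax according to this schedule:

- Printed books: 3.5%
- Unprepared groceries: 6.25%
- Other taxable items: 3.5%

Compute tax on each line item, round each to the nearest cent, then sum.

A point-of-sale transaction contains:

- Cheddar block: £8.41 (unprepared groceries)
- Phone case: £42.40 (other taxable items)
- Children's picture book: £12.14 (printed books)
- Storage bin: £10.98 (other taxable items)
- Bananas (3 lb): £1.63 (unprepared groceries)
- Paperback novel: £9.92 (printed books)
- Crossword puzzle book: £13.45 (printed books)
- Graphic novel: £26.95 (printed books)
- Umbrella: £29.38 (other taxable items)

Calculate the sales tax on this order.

Cheddar block £8.41: unprepared groceries → 6.25% → £0.53
Phone case £42.40: other taxable items → 3.5% → £1.48
Children's picture book £12.14: printed books → 3.5% → £0.42
Storage bin £10.98: other taxable items → 3.5% → £0.38
Bananas (3 lb) £1.63: unprepared groceries → 6.25% → £0.10
Paperback novel £9.92: printed books → 3.5% → £0.35
Crossword puzzle book £13.45: printed books → 3.5% → £0.47
Graphic novel £26.95: printed books → 3.5% → £0.94
Umbrella £29.38: other taxable items → 3.5% → £1.03
Total tax = £0.53 + £1.48 + £0.42 + £0.38 + £0.10 + £0.35 + £0.47 + £0.94 + £1.03 = £5.70

£5.70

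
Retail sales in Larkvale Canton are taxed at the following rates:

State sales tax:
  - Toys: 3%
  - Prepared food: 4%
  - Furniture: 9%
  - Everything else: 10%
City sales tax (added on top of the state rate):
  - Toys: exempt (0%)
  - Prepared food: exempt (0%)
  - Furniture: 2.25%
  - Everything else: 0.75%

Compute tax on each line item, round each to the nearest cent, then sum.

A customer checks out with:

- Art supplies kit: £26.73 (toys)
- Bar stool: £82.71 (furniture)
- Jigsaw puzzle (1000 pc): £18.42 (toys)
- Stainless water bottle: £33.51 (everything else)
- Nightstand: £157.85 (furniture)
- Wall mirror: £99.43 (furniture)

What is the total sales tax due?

£43.20

Art supplies kit £26.73: toys → 3% + 0% city = 3% → £0.80
Bar stool £82.71: furniture → 9% + 2.25% city = 11.25% → £9.30
Jigsaw puzzle (1000 pc) £18.42: toys → 3% + 0% city = 3% → £0.55
Stainless water bottle £33.51: everything else → 10% + 0.75% city = 10.75% → £3.60
Nightstand £157.85: furniture → 9% + 2.25% city = 11.25% → £17.76
Wall mirror £99.43: furniture → 9% + 2.25% city = 11.25% → £11.19
Total tax = £0.80 + £9.30 + £0.55 + £3.60 + £17.76 + £11.19 = £43.20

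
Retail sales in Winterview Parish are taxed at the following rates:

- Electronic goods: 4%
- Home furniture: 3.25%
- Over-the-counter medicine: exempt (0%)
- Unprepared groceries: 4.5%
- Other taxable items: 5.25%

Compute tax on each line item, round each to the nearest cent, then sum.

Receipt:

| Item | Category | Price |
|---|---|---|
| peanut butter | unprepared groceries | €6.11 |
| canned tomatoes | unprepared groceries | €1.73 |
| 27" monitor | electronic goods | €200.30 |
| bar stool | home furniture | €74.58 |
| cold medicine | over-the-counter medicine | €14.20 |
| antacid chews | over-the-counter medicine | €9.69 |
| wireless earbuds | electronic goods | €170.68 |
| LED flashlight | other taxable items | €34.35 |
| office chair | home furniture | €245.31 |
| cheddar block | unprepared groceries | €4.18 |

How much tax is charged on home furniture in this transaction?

€10.39

Bar stool €74.58: home furniture → 3.25% → €2.42
Office chair €245.31: home furniture → 3.25% → €7.97
Tax on home furniture = €2.42 + €7.97 = €10.39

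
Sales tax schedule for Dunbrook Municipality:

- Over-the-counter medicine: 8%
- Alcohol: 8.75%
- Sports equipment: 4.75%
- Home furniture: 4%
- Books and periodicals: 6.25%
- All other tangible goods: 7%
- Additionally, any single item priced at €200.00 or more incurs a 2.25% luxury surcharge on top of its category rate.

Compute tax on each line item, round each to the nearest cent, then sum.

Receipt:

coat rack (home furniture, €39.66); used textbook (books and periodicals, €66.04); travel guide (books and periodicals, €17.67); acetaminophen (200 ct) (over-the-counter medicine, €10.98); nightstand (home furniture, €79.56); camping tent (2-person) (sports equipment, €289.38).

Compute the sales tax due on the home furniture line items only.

€4.77

Coat rack €39.66: home furniture → 4% → €1.59
Nightstand €79.56: home furniture → 4% → €3.18
Tax on home furniture = €1.59 + €3.18 = €4.77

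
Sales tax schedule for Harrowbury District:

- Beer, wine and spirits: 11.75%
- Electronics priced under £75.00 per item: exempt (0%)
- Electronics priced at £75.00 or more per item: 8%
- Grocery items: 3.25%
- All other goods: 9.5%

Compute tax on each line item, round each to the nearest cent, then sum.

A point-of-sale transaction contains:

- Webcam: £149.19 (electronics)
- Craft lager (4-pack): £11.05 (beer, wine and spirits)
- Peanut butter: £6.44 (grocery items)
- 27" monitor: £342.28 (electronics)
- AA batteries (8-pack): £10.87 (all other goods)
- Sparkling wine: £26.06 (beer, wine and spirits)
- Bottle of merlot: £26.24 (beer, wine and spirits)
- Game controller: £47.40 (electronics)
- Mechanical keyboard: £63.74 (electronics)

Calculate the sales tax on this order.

£48.00

Webcam £149.19: electronics, £75.00 or more → 8% → £11.94
Craft lager (4-pack) £11.05: beer, wine and spirits → 11.75% → £1.30
Peanut butter £6.44: grocery items → 3.25% → £0.21
27" monitor £342.28: electronics, £75.00 or more → 8% → £27.38
AA batteries (8-pack) £10.87: all other goods → 9.5% → £1.03
Sparkling wine £26.06: beer, wine and spirits → 11.75% → £3.06
Bottle of merlot £26.24: beer, wine and spirits → 11.75% → £3.08
Game controller £47.40: electronics, under £75.00 → 0% → £0.00
Mechanical keyboard £63.74: electronics, under £75.00 → 0% → £0.00
Total tax = £11.94 + £1.30 + £0.21 + £27.38 + £1.03 + £3.06 + £3.08 = £48.00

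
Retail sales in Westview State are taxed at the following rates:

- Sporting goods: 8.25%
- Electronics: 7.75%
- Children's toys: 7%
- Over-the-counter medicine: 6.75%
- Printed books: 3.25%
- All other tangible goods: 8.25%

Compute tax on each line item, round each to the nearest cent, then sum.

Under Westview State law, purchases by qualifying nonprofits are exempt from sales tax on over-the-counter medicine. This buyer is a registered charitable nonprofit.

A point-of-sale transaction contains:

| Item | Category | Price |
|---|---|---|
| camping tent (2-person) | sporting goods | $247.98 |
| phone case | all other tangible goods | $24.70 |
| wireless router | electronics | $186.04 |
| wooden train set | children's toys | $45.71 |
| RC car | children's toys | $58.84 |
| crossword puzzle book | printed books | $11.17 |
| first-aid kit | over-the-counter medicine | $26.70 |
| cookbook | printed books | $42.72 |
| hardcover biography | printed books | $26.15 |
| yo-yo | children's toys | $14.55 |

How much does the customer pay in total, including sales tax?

$732.42

Camping tent (2-person) $247.98: sporting goods → 8.25% → $20.46
Phone case $24.70: all other tangible goods → 8.25% → $2.04
Wireless router $186.04: electronics → 7.75% → $14.42
Wooden train set $45.71: children's toys → 7% → $3.20
RC car $58.84: children's toys → 7% → $4.12
Crossword puzzle book $11.17: printed books → 3.25% → $0.36
First-aid kit $26.70: over-the-counter medicine, buyer-exempt → 0% → $0.00
Cookbook $42.72: printed books → 3.25% → $1.39
Hardcover biography $26.15: printed books → 3.25% → $0.85
Yo-yo $14.55: children's toys → 7% → $1.02
Subtotal = $684.56; tax = $47.86; total due = $732.42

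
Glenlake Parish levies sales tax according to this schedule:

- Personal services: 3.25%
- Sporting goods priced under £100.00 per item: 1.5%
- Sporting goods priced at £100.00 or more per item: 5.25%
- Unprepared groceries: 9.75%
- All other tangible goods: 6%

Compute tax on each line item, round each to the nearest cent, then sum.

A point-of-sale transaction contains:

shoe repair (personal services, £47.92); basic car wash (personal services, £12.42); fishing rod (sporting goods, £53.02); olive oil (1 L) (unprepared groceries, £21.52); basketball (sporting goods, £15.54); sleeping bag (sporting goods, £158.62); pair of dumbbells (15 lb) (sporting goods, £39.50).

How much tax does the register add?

£14.01

Shoe repair £47.92: personal services → 3.25% → £1.56
Basic car wash £12.42: personal services → 3.25% → £0.40
Fishing rod £53.02: sporting goods, under £100.00 → 1.5% → £0.80
Olive oil (1 L) £21.52: unprepared groceries → 9.75% → £2.10
Basketball £15.54: sporting goods, under £100.00 → 1.5% → £0.23
Sleeping bag £158.62: sporting goods, £100.00 or more → 5.25% → £8.33
Pair of dumbbells (15 lb) £39.50: sporting goods, under £100.00 → 1.5% → £0.59
Total tax = £1.56 + £0.40 + £0.80 + £2.10 + £0.23 + £8.33 + £0.59 = £14.01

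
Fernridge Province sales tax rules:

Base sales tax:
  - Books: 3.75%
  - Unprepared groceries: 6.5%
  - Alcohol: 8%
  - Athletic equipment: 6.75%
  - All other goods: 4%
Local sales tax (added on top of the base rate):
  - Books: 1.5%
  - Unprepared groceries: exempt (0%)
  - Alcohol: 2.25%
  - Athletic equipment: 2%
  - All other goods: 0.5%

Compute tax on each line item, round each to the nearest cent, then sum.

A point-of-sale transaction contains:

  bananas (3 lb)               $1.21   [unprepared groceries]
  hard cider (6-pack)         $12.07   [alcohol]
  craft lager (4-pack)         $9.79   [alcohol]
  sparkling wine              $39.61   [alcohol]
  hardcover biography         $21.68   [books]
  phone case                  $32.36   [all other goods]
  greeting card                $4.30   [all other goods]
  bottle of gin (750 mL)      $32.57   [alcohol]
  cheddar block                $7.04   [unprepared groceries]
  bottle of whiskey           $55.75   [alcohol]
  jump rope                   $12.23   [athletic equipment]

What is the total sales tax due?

$19.75

Bananas (3 lb) $1.21: unprepared groceries → 6.5% + 0% local = 6.5% → $0.08
Hard cider (6-pack) $12.07: alcohol → 8% + 2.25% local = 10.25% → $1.24
Craft lager (4-pack) $9.79: alcohol → 8% + 2.25% local = 10.25% → $1.00
Sparkling wine $39.61: alcohol → 8% + 2.25% local = 10.25% → $4.06
Hardcover biography $21.68: books → 3.75% + 1.5% local = 5.25% → $1.14
Phone case $32.36: all other goods → 4% + 0.5% local = 4.5% → $1.46
Greeting card $4.30: all other goods → 4% + 0.5% local = 4.5% → $0.19
Bottle of gin (750 mL) $32.57: alcohol → 8% + 2.25% local = 10.25% → $3.34
Cheddar block $7.04: unprepared groceries → 6.5% + 0% local = 6.5% → $0.46
Bottle of whiskey $55.75: alcohol → 8% + 2.25% local = 10.25% → $5.71
Jump rope $12.23: athletic equipment → 6.75% + 2% local = 8.75% → $1.07
Total tax = $0.08 + $1.24 + $1.00 + $4.06 + $1.14 + $1.46 + $0.19 + $3.34 + $0.46 + $5.71 + $1.07 = $19.75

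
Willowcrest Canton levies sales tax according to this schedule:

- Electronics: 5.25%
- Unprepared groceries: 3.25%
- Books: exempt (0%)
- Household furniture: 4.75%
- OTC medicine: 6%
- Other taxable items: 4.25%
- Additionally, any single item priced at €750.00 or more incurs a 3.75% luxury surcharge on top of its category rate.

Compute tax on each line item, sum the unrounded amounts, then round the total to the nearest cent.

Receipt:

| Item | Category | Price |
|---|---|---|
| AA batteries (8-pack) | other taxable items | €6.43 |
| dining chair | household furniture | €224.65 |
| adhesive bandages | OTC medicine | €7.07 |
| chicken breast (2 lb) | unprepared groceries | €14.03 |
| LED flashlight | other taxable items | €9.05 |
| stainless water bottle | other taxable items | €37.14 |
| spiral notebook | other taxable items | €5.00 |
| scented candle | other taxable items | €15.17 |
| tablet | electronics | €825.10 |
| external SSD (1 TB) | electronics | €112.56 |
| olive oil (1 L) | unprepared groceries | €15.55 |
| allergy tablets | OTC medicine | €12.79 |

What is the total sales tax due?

€96.09

AA batteries (8-pack) €6.43: other taxable items → 4.25% → €0.273275
Dining chair €224.65: household furniture → 4.75% → €10.670875
Adhesive bandages €7.07: OTC medicine → 6% → €0.4242
Chicken breast (2 lb) €14.03: unprepared groceries → 3.25% → €0.455975
LED flashlight €9.05: other taxable items → 4.25% → €0.384625
Stainless water bottle €37.14: other taxable items → 4.25% → €1.57845
Spiral notebook €5.00: other taxable items → 4.25% → €0.2125
Scented candle €15.17: other taxable items → 4.25% → €0.644725
Tablet €825.10: electronics → 5.25% + 3.75% surcharge = 9% → €74.259
External SSD (1 TB) €112.56: electronics → 5.25% → €5.9094
Olive oil (1 L) €15.55: unprepared groceries → 3.25% → €0.505375
Allergy tablets €12.79: OTC medicine → 6% → €0.7674
Unrounded tax sum = €96.0858 → €96.09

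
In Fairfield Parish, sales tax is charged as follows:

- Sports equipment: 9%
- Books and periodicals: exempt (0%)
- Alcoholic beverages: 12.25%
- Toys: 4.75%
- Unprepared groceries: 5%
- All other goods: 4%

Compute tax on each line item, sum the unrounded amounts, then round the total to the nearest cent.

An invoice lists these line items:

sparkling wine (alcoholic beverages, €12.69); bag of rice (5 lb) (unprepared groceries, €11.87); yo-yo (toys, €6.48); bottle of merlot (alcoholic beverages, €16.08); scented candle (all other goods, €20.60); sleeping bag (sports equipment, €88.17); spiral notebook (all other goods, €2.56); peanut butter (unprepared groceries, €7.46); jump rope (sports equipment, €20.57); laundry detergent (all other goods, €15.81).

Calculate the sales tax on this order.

€16.14

Sparkling wine €12.69: alcoholic beverages → 12.25% → €1.554525
Bag of rice (5 lb) €11.87: unprepared groceries → 5% → €0.5935
Yo-yo €6.48: toys → 4.75% → €0.3078
Bottle of merlot €16.08: alcoholic beverages → 12.25% → €1.9698
Scented candle €20.60: all other goods → 4% → €0.824
Sleeping bag €88.17: sports equipment → 9% → €7.9353
Spiral notebook €2.56: all other goods → 4% → €0.1024
Peanut butter €7.46: unprepared groceries → 5% → €0.373
Jump rope €20.57: sports equipment → 9% → €1.8513
Laundry detergent €15.81: all other goods → 4% → €0.6324
Unrounded tax sum = €16.144025 → €16.14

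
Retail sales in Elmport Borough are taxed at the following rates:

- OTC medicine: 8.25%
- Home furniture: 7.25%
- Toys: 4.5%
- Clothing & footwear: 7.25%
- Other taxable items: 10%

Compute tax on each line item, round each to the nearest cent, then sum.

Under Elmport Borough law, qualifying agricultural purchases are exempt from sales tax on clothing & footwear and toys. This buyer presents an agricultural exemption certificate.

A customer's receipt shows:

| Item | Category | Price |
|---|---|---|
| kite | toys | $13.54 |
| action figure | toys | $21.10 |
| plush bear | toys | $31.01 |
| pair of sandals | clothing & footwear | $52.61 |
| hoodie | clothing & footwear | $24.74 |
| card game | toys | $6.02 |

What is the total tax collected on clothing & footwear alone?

$0.00

Pair of sandals $52.61: clothing & footwear, buyer-exempt → 0% → $0.00
Hoodie $24.74: clothing & footwear, buyer-exempt → 0% → $0.00
Tax on clothing & footwear = $0.00 + $0.00 = $0.00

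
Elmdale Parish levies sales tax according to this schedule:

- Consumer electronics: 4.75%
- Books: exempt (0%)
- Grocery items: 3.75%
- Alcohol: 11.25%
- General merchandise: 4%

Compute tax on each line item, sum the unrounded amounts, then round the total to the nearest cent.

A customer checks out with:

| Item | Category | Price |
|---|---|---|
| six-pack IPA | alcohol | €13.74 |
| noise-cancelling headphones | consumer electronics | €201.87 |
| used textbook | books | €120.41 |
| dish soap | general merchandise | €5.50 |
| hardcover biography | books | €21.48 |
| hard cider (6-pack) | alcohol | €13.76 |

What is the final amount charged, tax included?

€389.66

Six-pack IPA €13.74: alcohol → 11.25% → €1.54575
Noise-cancelling headphones €201.87: consumer electronics → 4.75% → €9.588825
Used textbook €120.41: books → 0% → €0.00
Dish soap €5.50: general merchandise → 4% → €0.22
Hardcover biography €21.48: books → 0% → €0.00
Hard cider (6-pack) €13.76: alcohol → 11.25% → €1.548
Subtotal = €376.76; unrounded tax = €12.902575 → €12.90; total due = €389.66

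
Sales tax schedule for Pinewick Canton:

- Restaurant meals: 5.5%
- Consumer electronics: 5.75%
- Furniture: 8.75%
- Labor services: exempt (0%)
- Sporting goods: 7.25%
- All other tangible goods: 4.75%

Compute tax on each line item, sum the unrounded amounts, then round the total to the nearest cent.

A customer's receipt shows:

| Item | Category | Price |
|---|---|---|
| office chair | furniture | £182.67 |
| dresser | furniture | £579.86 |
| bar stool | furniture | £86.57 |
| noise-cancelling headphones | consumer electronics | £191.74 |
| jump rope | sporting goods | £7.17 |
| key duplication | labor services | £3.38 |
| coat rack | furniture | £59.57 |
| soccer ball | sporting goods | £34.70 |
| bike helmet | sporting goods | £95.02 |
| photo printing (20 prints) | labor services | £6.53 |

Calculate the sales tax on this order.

Office chair £182.67: furniture → 8.75% → £15.983625
Dresser £579.86: furniture → 8.75% → £50.73775
Bar stool £86.57: furniture → 8.75% → £7.574875
Noise-cancelling headphones £191.74: consumer electronics → 5.75% → £11.02505
Jump rope £7.17: sporting goods → 7.25% → £0.519825
Key duplication £3.38: labor services → 0% → £0.00
Coat rack £59.57: furniture → 8.75% → £5.212375
Soccer ball £34.70: sporting goods → 7.25% → £2.51575
Bike helmet £95.02: sporting goods → 7.25% → £6.88895
Photo printing (20 prints) £6.53: labor services → 0% → £0.00
Unrounded tax sum = £100.4582 → £100.46

£100.46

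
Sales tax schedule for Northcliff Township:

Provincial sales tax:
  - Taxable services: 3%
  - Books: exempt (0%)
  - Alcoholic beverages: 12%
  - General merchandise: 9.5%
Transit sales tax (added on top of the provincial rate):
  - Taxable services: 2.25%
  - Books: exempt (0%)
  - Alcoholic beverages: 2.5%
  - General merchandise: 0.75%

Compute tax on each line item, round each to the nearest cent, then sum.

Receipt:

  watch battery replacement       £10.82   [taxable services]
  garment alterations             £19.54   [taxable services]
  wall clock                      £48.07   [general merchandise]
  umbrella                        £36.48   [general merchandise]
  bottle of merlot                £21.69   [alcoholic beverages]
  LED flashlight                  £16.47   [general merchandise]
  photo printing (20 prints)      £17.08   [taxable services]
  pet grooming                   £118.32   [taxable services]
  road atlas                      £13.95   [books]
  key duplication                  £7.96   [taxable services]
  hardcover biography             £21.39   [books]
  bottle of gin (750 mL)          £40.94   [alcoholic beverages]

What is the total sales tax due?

£28.58

Watch battery replacement £10.82: taxable services → 3% + 2.25% transit = 5.25% → £0.57
Garment alterations £19.54: taxable services → 3% + 2.25% transit = 5.25% → £1.03
Wall clock £48.07: general merchandise → 9.5% + 0.75% transit = 10.25% → £4.93
Umbrella £36.48: general merchandise → 9.5% + 0.75% transit = 10.25% → £3.74
Bottle of merlot £21.69: alcoholic beverages → 12% + 2.5% transit = 14.5% → £3.15
LED flashlight £16.47: general merchandise → 9.5% + 0.75% transit = 10.25% → £1.69
Photo printing (20 prints) £17.08: taxable services → 3% + 2.25% transit = 5.25% → £0.90
Pet grooming £118.32: taxable services → 3% + 2.25% transit = 5.25% → £6.21
Road atlas £13.95: books → 0% + 0% transit = 0% → £0.00
Key duplication £7.96: taxable services → 3% + 2.25% transit = 5.25% → £0.42
Hardcover biography £21.39: books → 0% + 0% transit = 0% → £0.00
Bottle of gin (750 mL) £40.94: alcoholic beverages → 12% + 2.5% transit = 14.5% → £5.94
Total tax = £0.57 + £1.03 + £4.93 + £3.74 + £3.15 + £1.69 + £0.90 + £6.21 + £0.42 + £5.94 = £28.58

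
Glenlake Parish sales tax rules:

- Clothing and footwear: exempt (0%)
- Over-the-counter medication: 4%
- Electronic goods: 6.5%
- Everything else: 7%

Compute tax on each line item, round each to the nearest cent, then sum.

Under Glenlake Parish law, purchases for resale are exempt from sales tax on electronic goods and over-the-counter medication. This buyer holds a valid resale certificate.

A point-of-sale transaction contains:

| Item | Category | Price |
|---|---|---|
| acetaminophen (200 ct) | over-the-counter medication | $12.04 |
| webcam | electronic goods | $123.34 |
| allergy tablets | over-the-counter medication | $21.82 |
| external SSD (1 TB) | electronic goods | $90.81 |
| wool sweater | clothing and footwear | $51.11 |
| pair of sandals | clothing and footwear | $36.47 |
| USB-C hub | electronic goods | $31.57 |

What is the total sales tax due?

Acetaminophen (200 ct) $12.04: over-the-counter medication, buyer-exempt → 0% → $0.00
Webcam $123.34: electronic goods, buyer-exempt → 0% → $0.00
Allergy tablets $21.82: over-the-counter medication, buyer-exempt → 0% → $0.00
External SSD (1 TB) $90.81: electronic goods, buyer-exempt → 0% → $0.00
Wool sweater $51.11: clothing and footwear → 0% → $0.00
Pair of sandals $36.47: clothing and footwear → 0% → $0.00
USB-C hub $31.57: electronic goods, buyer-exempt → 0% → $0.00
Total tax = $0.00

$0.00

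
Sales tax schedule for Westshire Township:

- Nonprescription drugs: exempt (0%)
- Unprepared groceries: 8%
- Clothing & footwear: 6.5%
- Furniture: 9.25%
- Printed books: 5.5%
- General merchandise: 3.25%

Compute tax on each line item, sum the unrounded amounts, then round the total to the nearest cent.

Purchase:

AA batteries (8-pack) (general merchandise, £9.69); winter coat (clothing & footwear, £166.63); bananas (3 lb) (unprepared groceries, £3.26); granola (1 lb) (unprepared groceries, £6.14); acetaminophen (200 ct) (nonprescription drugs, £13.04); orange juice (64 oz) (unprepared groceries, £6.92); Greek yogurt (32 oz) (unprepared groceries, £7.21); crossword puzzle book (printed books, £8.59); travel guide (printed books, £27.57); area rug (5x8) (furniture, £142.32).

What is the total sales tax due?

AA batteries (8-pack) £9.69: general merchandise → 3.25% → £0.314925
Winter coat £166.63: clothing & footwear → 6.5% → £10.83095
Bananas (3 lb) £3.26: unprepared groceries → 8% → £0.2608
Granola (1 lb) £6.14: unprepared groceries → 8% → £0.4912
Acetaminophen (200 ct) £13.04: nonprescription drugs → 0% → £0.00
Orange juice (64 oz) £6.92: unprepared groceries → 8% → £0.5536
Greek yogurt (32 oz) £7.21: unprepared groceries → 8% → £0.5768
Crossword puzzle book £8.59: printed books → 5.5% → £0.47245
Travel guide £27.57: printed books → 5.5% → £1.51635
Area rug (5x8) £142.32: furniture → 9.25% → £13.1646
Unrounded tax sum = £28.181675 → £28.18

£28.18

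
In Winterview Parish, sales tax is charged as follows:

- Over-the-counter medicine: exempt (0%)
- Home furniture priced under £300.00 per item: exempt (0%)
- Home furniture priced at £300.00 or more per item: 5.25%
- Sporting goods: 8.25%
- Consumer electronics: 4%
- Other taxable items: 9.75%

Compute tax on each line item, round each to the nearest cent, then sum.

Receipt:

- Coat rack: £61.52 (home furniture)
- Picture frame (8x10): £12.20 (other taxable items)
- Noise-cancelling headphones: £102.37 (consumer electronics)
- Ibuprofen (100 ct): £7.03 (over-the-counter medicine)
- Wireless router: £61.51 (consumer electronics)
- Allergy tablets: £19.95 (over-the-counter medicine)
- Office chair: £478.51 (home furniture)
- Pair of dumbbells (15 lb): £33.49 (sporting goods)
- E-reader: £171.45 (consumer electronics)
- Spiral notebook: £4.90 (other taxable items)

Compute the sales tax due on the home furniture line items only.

£25.12

Coat rack £61.52: home furniture, under £300.00 → 0% → £0.00
Office chair £478.51: home furniture, £300.00 or more → 5.25% → £25.12
Tax on home furniture = £0.00 + £25.12 = £25.12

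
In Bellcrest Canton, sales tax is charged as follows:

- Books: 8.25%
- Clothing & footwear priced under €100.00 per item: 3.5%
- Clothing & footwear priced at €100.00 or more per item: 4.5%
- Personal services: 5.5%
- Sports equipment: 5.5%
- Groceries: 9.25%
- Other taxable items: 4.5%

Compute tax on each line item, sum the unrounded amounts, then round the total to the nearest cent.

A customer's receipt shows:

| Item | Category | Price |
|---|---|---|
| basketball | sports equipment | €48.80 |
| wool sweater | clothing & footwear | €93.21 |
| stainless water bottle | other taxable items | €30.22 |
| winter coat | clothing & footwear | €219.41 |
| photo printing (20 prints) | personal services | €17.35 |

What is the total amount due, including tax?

€427.12

Basketball €48.80: sports equipment → 5.5% → €2.684
Wool sweater €93.21: clothing & footwear, under €100.00 → 3.5% → €3.26235
Stainless water bottle €30.22: other taxable items → 4.5% → €1.3599
Winter coat €219.41: clothing & footwear, €100.00 or more → 4.5% → €9.87345
Photo printing (20 prints) €17.35: personal services → 5.5% → €0.95425
Subtotal = €408.99; unrounded tax = €18.13395 → €18.13; total due = €427.12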